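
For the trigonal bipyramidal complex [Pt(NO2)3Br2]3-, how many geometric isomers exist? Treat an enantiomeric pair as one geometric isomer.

3

Systematic placement gives 3 geometric isomers: Br both axial; Br one axial, one equatorial; Br both equatorial.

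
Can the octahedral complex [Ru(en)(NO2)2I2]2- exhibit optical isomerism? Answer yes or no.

An octahedron has six vertices in three trans pairs; every non-trans pair is cis.
Each en is bidentate and must span two cis positions.
Working through the distinct placements yields 3 geometric isomers: NO2 cis, I trans; NO2 cis, I cis (chiral); NO2 trans, I cis.
One of these lacks any improper symmetry element and so occurs as an enantiomeric pair, giving 3 + 1 = 4 stereoisomers in total.

yes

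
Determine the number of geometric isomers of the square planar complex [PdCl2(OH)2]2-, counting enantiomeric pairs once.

2

A square has two trans pairs of vertices; adjacent vertices are cis.
There are 2 geometric isomers: Cl cis; Cl trans.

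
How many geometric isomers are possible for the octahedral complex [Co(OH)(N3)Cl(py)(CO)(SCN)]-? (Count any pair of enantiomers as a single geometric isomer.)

The six octahedral sites form three mutually perpendicular trans pairs.
Systematic enumeration (placing each ligand type in turn and discarding arrangements equivalent by rotation or reflection) gives 15 geometric isomers.

15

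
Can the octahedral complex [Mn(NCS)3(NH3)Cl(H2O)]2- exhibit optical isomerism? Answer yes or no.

Working through the distinct placements yields 4 geometric isomers: NCS mer (3 arrangements); NCS fac (chiral).
One of these lacks any improper symmetry element and so occurs as an enantiomeric pair, giving 4 + 1 = 5 stereoisomers in total.

yes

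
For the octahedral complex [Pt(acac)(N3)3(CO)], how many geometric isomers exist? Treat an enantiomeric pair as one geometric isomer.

2

The six octahedral sites form three mutually perpendicular trans pairs.
Each acac is bidentate and must span two cis positions.
There are 2 geometric isomers: N3 fac; N3 mer.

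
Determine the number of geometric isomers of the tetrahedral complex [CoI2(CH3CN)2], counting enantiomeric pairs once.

All four vertices of a tetrahedron are equivalent and mutually adjacent, so cis/trans isomerism cannot arise.
Only one geometric arrangement is possible.

1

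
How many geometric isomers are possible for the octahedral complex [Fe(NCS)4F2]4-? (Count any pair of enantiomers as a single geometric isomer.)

In an octahedral complex each vertex has one trans partner and four cis neighbours.
Working through the distinct placements yields 2 geometric isomers: F trans; F cis.

2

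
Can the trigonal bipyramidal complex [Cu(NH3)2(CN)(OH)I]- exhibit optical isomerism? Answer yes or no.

yes

A trigonal bipyramid has two axial and three equatorial sites, which are chemically inequivalent.
Exhaustive case analysis gives 7 geometric isomers.
Of these, 3 lack any improper symmetry element and so occur as enantiomeric pairs, giving 7 + 3 = 10 stereoisomers in total.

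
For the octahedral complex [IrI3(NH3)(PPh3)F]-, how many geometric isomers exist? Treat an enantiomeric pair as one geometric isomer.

The six octahedral sites form three mutually perpendicular trans pairs.
The distinct arrangements are (4 in all): I mer (3 arrangements); I fac (chiral).

4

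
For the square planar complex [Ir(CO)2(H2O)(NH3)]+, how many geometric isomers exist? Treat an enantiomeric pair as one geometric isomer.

2

In a square planar complex each vertex has one trans partner and two cis neighbours.
There are 2 geometric isomers: CO cis; CO trans.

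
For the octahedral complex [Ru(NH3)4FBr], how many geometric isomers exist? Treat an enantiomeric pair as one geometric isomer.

In an octahedral complex each vertex has one trans partner and four cis neighbours.
Systematic placement gives 2 geometric isomers: F and Br mutually trans; F and Br mutually cis.

2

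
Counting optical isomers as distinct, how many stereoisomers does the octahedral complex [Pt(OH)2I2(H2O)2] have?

The six octahedral sites form three mutually perpendicular trans pairs.
Working through the distinct placements yields 5 geometric isomers: OH trans, I trans, H2O trans; OH cis, I cis, H2O trans; OH trans, I cis, H2O cis; OH cis, I cis, H2O cis (chiral); OH cis, I trans, H2O cis.
One of these lacks any improper symmetry element and so occurs as an enantiomeric pair, giving 5 + 1 = 6 stereoisomers in total.

6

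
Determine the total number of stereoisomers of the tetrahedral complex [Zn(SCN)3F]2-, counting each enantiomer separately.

In a tetrahedral complex all four positions are equivalent and every pair of ligands is adjacent — there is no cis/trans distinction.
Only one geometric arrangement is possible.

1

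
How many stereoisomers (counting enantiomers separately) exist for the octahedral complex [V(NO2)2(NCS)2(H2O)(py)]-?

The six octahedral sites form three mutually perpendicular trans pairs.
The distinct arrangements are (6 in all): NO2 cis, NCS cis (3 arrangements, 2 chiral); NO2 trans, NCS cis; NO2 cis, NCS trans; NO2 trans, NCS trans.
Of these, 2 lack any improper symmetry element and so occur as enantiomeric pairs, giving 6 + 2 = 8 stereoisomers in total.

8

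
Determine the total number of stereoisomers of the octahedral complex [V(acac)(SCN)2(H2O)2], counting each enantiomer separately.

4

An octahedron has six vertices in three trans pairs; every non-trans pair is cis.
Each acac is bidentate and must span two cis positions.
Working through the distinct placements yields 3 geometric isomers: SCN cis, H2O trans; SCN cis, H2O cis (chiral); SCN trans, H2O cis.
One of these lacks any improper symmetry element and so occurs as an enantiomeric pair, giving 3 + 1 = 4 stereoisomers in total.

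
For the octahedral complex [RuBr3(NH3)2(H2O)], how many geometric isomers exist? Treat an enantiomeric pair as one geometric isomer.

3

In an octahedral complex each vertex has one trans partner and four cis neighbours.
Working through the distinct placements yields 3 geometric isomers: Br mer, NH3 trans; Br mer, NH3 cis; Br fac, NH3 cis.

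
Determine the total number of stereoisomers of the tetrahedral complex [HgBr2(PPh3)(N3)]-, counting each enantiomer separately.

1

In a tetrahedral complex all four positions are equivalent and every pair of ligands is adjacent — there is no cis/trans distinction.
Only one geometric arrangement is possible.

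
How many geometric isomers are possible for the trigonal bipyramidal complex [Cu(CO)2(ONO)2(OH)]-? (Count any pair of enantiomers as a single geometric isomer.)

In a trigonal bipyramid the two axial positions differ from the three equatorial ones.
Exhaustive case analysis gives 5 geometric isomers.

5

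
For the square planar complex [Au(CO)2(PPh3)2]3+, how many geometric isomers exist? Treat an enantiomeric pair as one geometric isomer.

2

Working through the distinct placements yields 2 geometric isomers: CO cis; CO trans.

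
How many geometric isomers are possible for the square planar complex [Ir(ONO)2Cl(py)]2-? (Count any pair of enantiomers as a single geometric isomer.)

A square has two trans pairs of vertices; adjacent vertices are cis.
Systematic placement gives 2 geometric isomers: ONO cis; ONO trans.

2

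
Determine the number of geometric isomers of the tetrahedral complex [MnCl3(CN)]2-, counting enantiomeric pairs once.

1

All four vertices of a tetrahedron are equivalent and mutually adjacent, so cis/trans isomerism cannot arise.
Only one geometric arrangement is possible.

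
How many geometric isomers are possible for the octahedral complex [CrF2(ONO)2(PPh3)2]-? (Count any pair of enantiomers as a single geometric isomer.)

An octahedron has six vertices in three trans pairs; every non-trans pair is cis.
Working through the distinct placements yields 5 geometric isomers: F trans, ONO trans, PPh3 trans; F trans, ONO cis, PPh3 cis; F cis, ONO cis, PPh3 trans; F cis, ONO cis, PPh3 cis (chiral); F cis, ONO trans, PPh3 cis.

5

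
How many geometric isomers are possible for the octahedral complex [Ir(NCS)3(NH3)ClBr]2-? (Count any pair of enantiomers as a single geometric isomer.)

4

An octahedron has six vertices in three trans pairs; every non-trans pair is cis.
The distinct arrangements are (4 in all): NCS mer (3 arrangements); NCS fac (chiral).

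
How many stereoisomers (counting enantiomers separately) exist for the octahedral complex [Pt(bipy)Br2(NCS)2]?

An octahedron has six vertices in three trans pairs; every non-trans pair is cis.
Each bipy is bidentate and must span two cis positions.
Working through the distinct placements yields 3 geometric isomers: Br trans, NCS cis; Br cis, NCS cis (chiral); Br cis, NCS trans.
One of these lacks any improper symmetry element and so occurs as an enantiomeric pair, giving 3 + 1 = 4 stereoisomers in total.

4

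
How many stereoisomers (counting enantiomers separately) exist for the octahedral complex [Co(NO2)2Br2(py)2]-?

6

In an octahedral complex each vertex has one trans partner and four cis neighbours.
Working through the distinct placements yields 5 geometric isomers: NO2 trans, Br trans, py trans; NO2 cis, Br trans, py cis; NO2 cis, Br cis, py trans; NO2 cis, Br cis, py cis (chiral); NO2 trans, Br cis, py cis.
One of these lacks any improper symmetry element and so occurs as an enantiomeric pair, giving 5 + 1 = 6 stereoisomers in total.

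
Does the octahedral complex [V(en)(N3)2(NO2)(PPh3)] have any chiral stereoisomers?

An octahedron has six vertices in three trans pairs; every non-trans pair is cis.
Each en is bidentate and must span two cis positions.
There are 4 geometric isomers: N3 trans; N3 cis (3 arrangements, 2 chiral).
Of these, 2 lack any improper symmetry element and so occur as enantiomeric pairs, giving 4 + 2 = 6 stereoisomers in total.

yes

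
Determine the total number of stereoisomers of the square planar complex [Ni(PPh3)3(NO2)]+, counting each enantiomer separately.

A square has two trans pairs of vertices; adjacent vertices are cis.
Only one geometric arrangement is possible.

1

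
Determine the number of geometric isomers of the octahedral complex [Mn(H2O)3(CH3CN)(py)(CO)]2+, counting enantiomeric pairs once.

An octahedron has six vertices in three trans pairs; every non-trans pair is cis.
The distinct arrangements are (4 in all): H2O mer (3 arrangements); H2O fac (chiral).

4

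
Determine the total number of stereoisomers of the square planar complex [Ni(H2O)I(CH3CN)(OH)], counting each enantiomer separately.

3

In a square planar complex each vertex has one trans partner and two cis neighbours.
Working through the distinct placements yields 3 geometric isomers: (CH3CN/I trans, H2O/OH trans); (CH3CN/OH trans, H2O/I trans); (CH3CN/H2O trans, I/OH trans).
Each arrangement has an internal mirror plane or centre of symmetry, so none is chiral.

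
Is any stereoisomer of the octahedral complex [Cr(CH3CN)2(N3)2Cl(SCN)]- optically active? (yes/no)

In an octahedral complex each vertex has one trans partner and four cis neighbours.
The distinct arrangements are (6 in all): CH3CN trans, N3 cis; CH3CN trans, N3 trans; CH3CN cis, N3 cis (3 arrangements, 2 chiral); CH3CN cis, N3 trans.
Of these, 2 lack any improper symmetry element and so occur as enantiomeric pairs, giving 6 + 2 = 8 stereoisomers in total.

yes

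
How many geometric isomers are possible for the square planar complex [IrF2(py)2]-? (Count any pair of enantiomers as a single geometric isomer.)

The distinct arrangements are (2 in all): F cis; F trans.

2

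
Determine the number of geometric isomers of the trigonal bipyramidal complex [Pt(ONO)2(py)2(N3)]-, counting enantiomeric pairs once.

5

A trigonal bipyramid has two axial and three equatorial sites, which are chemically inequivalent.
Exhaustive case analysis gives 5 geometric isomers.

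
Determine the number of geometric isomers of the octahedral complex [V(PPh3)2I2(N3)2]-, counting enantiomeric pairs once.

In an octahedral complex each vertex has one trans partner and four cis neighbours.
Working through the distinct placements yields 5 geometric isomers: PPh3 trans, I trans, N3 trans; PPh3 cis, I trans, N3 cis; PPh3 trans, I cis, N3 cis; PPh3 cis, I cis, N3 cis (chiral); PPh3 cis, I cis, N3 trans.

5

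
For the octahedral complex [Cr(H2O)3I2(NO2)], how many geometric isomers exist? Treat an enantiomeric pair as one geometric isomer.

3

An octahedron has six vertices in three trans pairs; every non-trans pair is cis.
There are 3 geometric isomers: H2O mer, I cis; H2O mer, I trans; H2O fac, I cis.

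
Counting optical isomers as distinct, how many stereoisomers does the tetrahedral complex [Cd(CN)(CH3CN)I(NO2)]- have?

In a tetrahedral complex all four positions are equivalent and every pair of ligands is adjacent — there is no cis/trans distinction.
Only one geometric arrangement is possible; it has no improper symmetry element, so it exists as a pair of enantiomers (2 stereoisomers).

2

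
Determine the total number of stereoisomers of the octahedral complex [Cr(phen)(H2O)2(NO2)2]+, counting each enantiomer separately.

An octahedron has six vertices in three trans pairs; every non-trans pair is cis.
Each phen is bidentate and must span two cis positions.
The distinct arrangements are (3 in all): H2O trans, NO2 cis; H2O cis, NO2 cis (chiral); H2O cis, NO2 trans.
One of these lacks any improper symmetry element and so occurs as an enantiomeric pair, giving 3 + 1 = 4 stereoisomers in total.

4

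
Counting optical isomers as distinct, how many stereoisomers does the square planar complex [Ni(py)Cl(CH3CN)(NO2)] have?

In a square planar complex each vertex has one trans partner and two cis neighbours.
The distinct arrangements are (3 in all): (CH3CN/NO2 trans, Cl/py trans); (CH3CN/py trans, Cl/NO2 trans); (CH3CN/Cl trans, NO2/py trans).
Each arrangement has an internal mirror plane or centre of symmetry, so none is chiral.

3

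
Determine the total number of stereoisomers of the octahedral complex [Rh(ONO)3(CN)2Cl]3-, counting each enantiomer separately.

3

In an octahedral complex each vertex has one trans partner and four cis neighbours.
Systematic placement gives 3 geometric isomers: ONO mer, CN trans; ONO mer, CN cis; ONO fac, CN cis.
Each arrangement has an internal mirror plane or centre of symmetry, so none is chiral.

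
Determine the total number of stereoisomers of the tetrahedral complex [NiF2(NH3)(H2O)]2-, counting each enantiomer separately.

1

Only one geometric arrangement is possible.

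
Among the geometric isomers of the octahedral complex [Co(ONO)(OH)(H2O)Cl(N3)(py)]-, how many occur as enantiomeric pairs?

15

In an octahedral complex each vertex has one trans partner and four cis neighbours.
Placing the ligands in turn and identifying arrangements related by rotation or reflection leaves 15 distinct geometric isomers.
Of these, 15 lack any improper symmetry element and so occur as enantiomeric pairs, giving 15 + 15 = 30 stereoisomers in total.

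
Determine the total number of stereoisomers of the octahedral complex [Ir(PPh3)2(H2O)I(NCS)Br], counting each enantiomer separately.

An octahedron has six vertices in three trans pairs; every non-trans pair is cis.
Systematic enumeration (placing each ligand type in turn and discarding arrangements equivalent by rotation or reflection) gives 9 geometric isomers.
Of these, 6 lack any improper symmetry element and so occur as enantiomeric pairs, giving 9 + 6 = 15 stereoisomers in total.

15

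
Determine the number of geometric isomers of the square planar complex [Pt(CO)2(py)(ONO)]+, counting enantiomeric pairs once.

A square has two trans pairs of vertices; adjacent vertices are cis.
Systematic placement gives 2 geometric isomers: CO cis; CO trans.

2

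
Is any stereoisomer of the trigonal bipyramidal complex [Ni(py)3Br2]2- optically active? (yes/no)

In a trigonal bipyramid the two axial positions differ from the three equatorial ones.
There are 3 geometric isomers: Br both axial; Br one axial, one equatorial; Br both equatorial.
Each arrangement has an internal mirror plane or centre of symmetry, so none is chiral.

no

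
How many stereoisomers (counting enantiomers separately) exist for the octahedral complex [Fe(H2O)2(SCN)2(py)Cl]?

8

An octahedron has six vertices in three trans pairs; every non-trans pair is cis.
Working through the distinct placements yields 6 geometric isomers: H2O cis, SCN cis (3 arrangements, 2 chiral); H2O cis, SCN trans; H2O trans, SCN cis; H2O trans, SCN trans.
Of these, 2 lack any improper symmetry element and so occur as enantiomeric pairs, giving 6 + 2 = 8 stereoisomers in total.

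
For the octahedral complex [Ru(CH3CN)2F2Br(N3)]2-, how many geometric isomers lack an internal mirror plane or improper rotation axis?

2

The six octahedral sites form three mutually perpendicular trans pairs.
Working through the distinct placements yields 6 geometric isomers: CH3CN cis, F cis (3 arrangements, 2 chiral); CH3CN cis, F trans; CH3CN trans, F cis; CH3CN trans, F trans.
Of these, 2 lack any improper symmetry element and so occur as enantiomeric pairs, giving 6 + 2 = 8 stereoisomers in total.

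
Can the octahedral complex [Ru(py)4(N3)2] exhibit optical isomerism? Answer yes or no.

no

The six octahedral sites form three mutually perpendicular trans pairs.
There are 2 geometric isomers: N3 trans; N3 cis.
Each arrangement has an internal mirror plane or centre of symmetry, so none is chiral.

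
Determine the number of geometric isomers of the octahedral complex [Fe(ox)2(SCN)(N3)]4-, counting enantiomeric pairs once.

2

The six octahedral sites form three mutually perpendicular trans pairs.
Each ox is bidentate and must span two cis positions.
There are 2 geometric isomers: SCN and N3 mutually trans; SCN and N3 mutually cis (chiral).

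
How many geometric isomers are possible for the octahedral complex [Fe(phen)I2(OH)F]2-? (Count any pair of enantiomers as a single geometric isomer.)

Each phen is bidentate and must span two cis positions.
The distinct arrangements are (4 in all): I cis (3 arrangements, 2 chiral); I trans.

4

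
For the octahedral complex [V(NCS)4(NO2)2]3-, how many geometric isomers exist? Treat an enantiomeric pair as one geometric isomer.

Systematic placement gives 2 geometric isomers: NO2 trans; NO2 cis.

2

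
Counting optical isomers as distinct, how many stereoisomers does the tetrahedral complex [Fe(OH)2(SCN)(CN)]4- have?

1

All four vertices of a tetrahedron are equivalent and mutually adjacent, so cis/trans isomerism cannot arise.
Only one geometric arrangement is possible.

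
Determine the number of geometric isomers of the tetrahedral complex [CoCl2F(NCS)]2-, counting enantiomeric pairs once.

All four vertices of a tetrahedron are equivalent and mutually adjacent, so cis/trans isomerism cannot arise.
Only one geometric arrangement is possible.

1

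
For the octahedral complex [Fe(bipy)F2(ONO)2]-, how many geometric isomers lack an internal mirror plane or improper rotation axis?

1

An octahedron has six vertices in three trans pairs; every non-trans pair is cis.
Each bipy is bidentate and must span two cis positions.
Systematic placement gives 3 geometric isomers: F trans, ONO cis; F cis, ONO cis (chiral); F cis, ONO trans.
One of these lacks any improper symmetry element and so occurs as an enantiomeric pair, giving 3 + 1 = 4 stereoisomers in total.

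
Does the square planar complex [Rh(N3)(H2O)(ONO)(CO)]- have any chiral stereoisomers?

Working through the distinct placements yields 3 geometric isomers: (CO/N3 trans, H2O/ONO trans); (CO/ONO trans, H2O/N3 trans); (CO/H2O trans, N3/ONO trans).
Each arrangement has an internal mirror plane or centre of symmetry, so none is chiral.

no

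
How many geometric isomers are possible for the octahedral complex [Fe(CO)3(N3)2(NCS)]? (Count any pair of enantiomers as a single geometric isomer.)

An octahedron has six vertices in three trans pairs; every non-trans pair is cis.
Systematic placement gives 3 geometric isomers: CO mer, N3 cis; CO mer, N3 trans; CO fac, N3 cis.

3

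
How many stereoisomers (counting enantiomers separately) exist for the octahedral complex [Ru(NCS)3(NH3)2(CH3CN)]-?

Working through the distinct placements yields 3 geometric isomers: NCS mer, NH3 trans; NCS fac, NH3 cis; NCS mer, NH3 cis.
Each arrangement has an internal mirror plane or centre of symmetry, so none is chiral.

3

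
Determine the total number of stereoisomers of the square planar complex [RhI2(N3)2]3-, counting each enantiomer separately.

2

A square has two trans pairs of vertices; adjacent vertices are cis.
The distinct arrangements are (2 in all): I cis; I trans.
Each arrangement has an internal mirror plane or centre of symmetry, so none is chiral.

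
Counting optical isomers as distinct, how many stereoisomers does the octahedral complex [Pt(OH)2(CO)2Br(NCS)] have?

8

In an octahedral complex each vertex has one trans partner and four cis neighbours.
There are 6 geometric isomers: OH trans, CO cis; OH cis, CO cis (3 arrangements, 2 chiral); OH trans, CO trans; OH cis, CO trans.
Of these, 2 lack any improper symmetry element and so occur as enantiomeric pairs, giving 6 + 2 = 8 stereoisomers in total.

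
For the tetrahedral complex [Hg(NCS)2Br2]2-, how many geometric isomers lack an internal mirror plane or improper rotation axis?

Only one geometric arrangement is possible.

0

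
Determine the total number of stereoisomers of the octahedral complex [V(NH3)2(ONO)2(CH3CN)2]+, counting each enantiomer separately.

6

An octahedron has six vertices in three trans pairs; every non-trans pair is cis.
The distinct arrangements are (5 in all): NH3 trans, ONO trans, CH3CN trans; NH3 cis, ONO cis, CH3CN trans; NH3 cis, ONO trans, CH3CN cis; NH3 cis, ONO cis, CH3CN cis (chiral); NH3 trans, ONO cis, CH3CN cis.
One of these lacks any improper symmetry element and so occurs as an enantiomeric pair, giving 5 + 1 = 6 stereoisomers in total.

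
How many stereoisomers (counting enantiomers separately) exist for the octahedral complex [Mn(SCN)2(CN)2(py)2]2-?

6

The six octahedral sites form three mutually perpendicular trans pairs.
Systematic placement gives 5 geometric isomers: SCN trans, CN trans, py trans; SCN cis, CN trans, py cis; SCN cis, CN cis, py trans; SCN cis, CN cis, py cis (chiral); SCN trans, CN cis, py cis.
One of these lacks any improper symmetry element and so occurs as an enantiomeric pair, giving 5 + 1 = 6 stereoisomers in total.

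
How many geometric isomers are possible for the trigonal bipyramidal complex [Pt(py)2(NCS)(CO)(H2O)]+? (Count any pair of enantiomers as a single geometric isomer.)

In a trigonal bipyramid the two axial positions differ from the three equatorial ones.
Systematic enumeration (placing each ligand type in turn and discarding arrangements equivalent by rotation or reflection) gives 7 geometric isomers.

7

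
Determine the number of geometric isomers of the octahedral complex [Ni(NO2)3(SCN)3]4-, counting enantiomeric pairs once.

In an octahedral complex each vertex has one trans partner and four cis neighbours.
Working through the distinct placements yields 2 geometric isomers: NO2 mer; NO2 fac.

2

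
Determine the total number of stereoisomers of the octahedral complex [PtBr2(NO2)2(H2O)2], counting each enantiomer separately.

In an octahedral complex each vertex has one trans partner and four cis neighbours.
The distinct arrangements are (5 in all): Br trans, NO2 trans, H2O trans; Br trans, NO2 cis, H2O cis; Br cis, NO2 trans, H2O cis; Br cis, NO2 cis, H2O cis (chiral); Br cis, NO2 cis, H2O trans.
One of these lacks any improper symmetry element and so occurs as an enantiomeric pair, giving 5 + 1 = 6 stereoisomers in total.

6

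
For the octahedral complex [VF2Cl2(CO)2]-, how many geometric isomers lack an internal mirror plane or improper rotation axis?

1

In an octahedral complex each vertex has one trans partner and four cis neighbours.
There are 5 geometric isomers: F trans, Cl trans, CO trans; F cis, Cl cis, CO trans; F trans, Cl cis, CO cis; F cis, Cl cis, CO cis (chiral); F cis, Cl trans, CO cis.
One of these lacks any improper symmetry element and so occurs as an enantiomeric pair, giving 5 + 1 = 6 stereoisomers in total.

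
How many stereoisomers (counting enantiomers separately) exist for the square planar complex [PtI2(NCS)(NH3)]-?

2

A square has two trans pairs of vertices; adjacent vertices are cis.
The distinct arrangements are (2 in all): I cis; I trans.
Each arrangement has an internal mirror plane or centre of symmetry, so none is chiral.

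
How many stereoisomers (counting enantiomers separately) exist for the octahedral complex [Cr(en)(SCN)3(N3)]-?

In an octahedral complex each vertex has one trans partner and four cis neighbours.
Each en is bidentate and must span two cis positions.
There are 2 geometric isomers: SCN fac; SCN mer.
Each arrangement has an internal mirror plane or centre of symmetry, so none is chiral.

2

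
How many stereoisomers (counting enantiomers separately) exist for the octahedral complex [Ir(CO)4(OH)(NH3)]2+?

The distinct arrangements are (2 in all): OH and NH3 mutually trans; OH and NH3 mutually cis.
Each arrangement has an internal mirror plane or centre of symmetry, so none is chiral.

2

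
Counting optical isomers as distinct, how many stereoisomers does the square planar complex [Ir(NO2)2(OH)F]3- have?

2

In a square planar complex each vertex has one trans partner and two cis neighbours.
The distinct arrangements are (2 in all): NO2 cis; NO2 trans.
Each arrangement has an internal mirror plane or centre of symmetry, so none is chiral.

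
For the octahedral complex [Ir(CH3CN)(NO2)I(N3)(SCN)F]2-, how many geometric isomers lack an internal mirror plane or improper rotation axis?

15

In an octahedral complex each vertex has one trans partner and four cis neighbours.
Systematic enumeration (placing each ligand type in turn and discarding arrangements equivalent by rotation or reflection) gives 15 geometric isomers.
Of these, 15 lack any improper symmetry element and so occur as enantiomeric pairs, giving 15 + 15 = 30 stereoisomers in total.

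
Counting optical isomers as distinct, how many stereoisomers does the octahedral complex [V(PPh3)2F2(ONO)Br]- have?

The six octahedral sites form three mutually perpendicular trans pairs.
The distinct arrangements are (6 in all): PPh3 trans, F cis; PPh3 cis, F cis (3 arrangements, 2 chiral); PPh3 trans, F trans; PPh3 cis, F trans.
Of these, 2 lack any improper symmetry element and so occur as enantiomeric pairs, giving 6 + 2 = 8 stereoisomers in total.

8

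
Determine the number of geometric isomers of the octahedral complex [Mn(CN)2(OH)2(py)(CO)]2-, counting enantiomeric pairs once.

6

Systematic placement gives 6 geometric isomers: CN trans, OH cis; CN trans, OH trans; CN cis, OH cis (3 arrangements, 2 chiral); CN cis, OH trans.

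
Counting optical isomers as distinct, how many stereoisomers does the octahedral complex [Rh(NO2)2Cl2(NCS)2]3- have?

The six octahedral sites form three mutually perpendicular trans pairs.
There are 5 geometric isomers: NO2 trans, Cl trans, NCS trans; NO2 cis, Cl trans, NCS cis; NO2 trans, Cl cis, NCS cis; NO2 cis, Cl cis, NCS cis (chiral); NO2 cis, Cl cis, NCS trans.
One of these lacks any improper symmetry element and so occurs as an enantiomeric pair, giving 5 + 1 = 6 stereoisomers in total.

6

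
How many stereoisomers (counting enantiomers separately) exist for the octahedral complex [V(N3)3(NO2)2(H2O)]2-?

3

An octahedron has six vertices in three trans pairs; every non-trans pair is cis.
The distinct arrangements are (3 in all): N3 mer, NO2 trans; N3 fac, NO2 cis; N3 mer, NO2 cis.
Each arrangement has an internal mirror plane or centre of symmetry, so none is chiral.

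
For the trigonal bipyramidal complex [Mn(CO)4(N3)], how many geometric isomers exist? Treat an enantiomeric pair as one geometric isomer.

A trigonal bipyramid has two axial and three equatorial sites, which are chemically inequivalent.
There are 2 geometric isomers: N3 equatorial; N3 axial.

2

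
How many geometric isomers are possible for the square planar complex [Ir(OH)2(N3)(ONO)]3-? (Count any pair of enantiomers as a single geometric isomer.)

2

A square has two trans pairs of vertices; adjacent vertices are cis.
The distinct arrangements are (2 in all): OH cis; OH trans.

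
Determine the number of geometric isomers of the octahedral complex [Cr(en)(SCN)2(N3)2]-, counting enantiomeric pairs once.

3

An octahedron has six vertices in three trans pairs; every non-trans pair is cis.
Each en is bidentate and must span two cis positions.
There are 3 geometric isomers: SCN cis, N3 trans; SCN cis, N3 cis (chiral); SCN trans, N3 cis.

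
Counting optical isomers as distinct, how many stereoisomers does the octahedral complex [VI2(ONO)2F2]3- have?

6

There are 5 geometric isomers: I trans, ONO trans, F trans; I cis, ONO cis, F trans; I cis, ONO trans, F cis; I cis, ONO cis, F cis (chiral); I trans, ONO cis, F cis.
One of these lacks any improper symmetry element and so occurs as an enantiomeric pair, giving 5 + 1 = 6 stereoisomers in total.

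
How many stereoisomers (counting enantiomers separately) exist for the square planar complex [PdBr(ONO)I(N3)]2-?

A square has two trans pairs of vertices; adjacent vertices are cis.
There are 3 geometric isomers: (Br/N3 trans, I/ONO trans); (Br/ONO trans, I/N3 trans); (Br/I trans, N3/ONO trans).
Each arrangement has an internal mirror plane or centre of symmetry, so none is chiral.

3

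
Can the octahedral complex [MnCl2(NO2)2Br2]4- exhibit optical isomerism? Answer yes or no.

yes

The six octahedral sites form three mutually perpendicular trans pairs.
Working through the distinct placements yields 5 geometric isomers: Cl trans, NO2 trans, Br trans; Cl cis, NO2 cis, Br trans; Cl cis, NO2 trans, Br cis; Cl cis, NO2 cis, Br cis (chiral); Cl trans, NO2 cis, Br cis.
One of these lacks any improper symmetry element and so occurs as an enantiomeric pair, giving 5 + 1 = 6 stereoisomers in total.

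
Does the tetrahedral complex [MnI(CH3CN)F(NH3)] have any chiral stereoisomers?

yes

Only one geometric arrangement is possible; it has no improper symmetry element, so it exists as a pair of enantiomers (2 stereoisomers).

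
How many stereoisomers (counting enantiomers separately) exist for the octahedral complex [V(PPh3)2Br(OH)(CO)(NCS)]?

15

Exhaustive case analysis gives 9 geometric isomers.
Of these, 6 lack any improper symmetry element and so occur as enantiomeric pairs, giving 9 + 6 = 15 stereoisomers in total.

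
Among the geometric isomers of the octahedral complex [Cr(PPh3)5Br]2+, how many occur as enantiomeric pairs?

0

In an octahedral complex each vertex has one trans partner and four cis neighbours.
Only one geometric arrangement is possible.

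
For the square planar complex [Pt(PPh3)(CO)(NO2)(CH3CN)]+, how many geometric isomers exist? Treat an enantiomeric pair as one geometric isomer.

In a square planar complex each vertex has one trans partner and two cis neighbours.
There are 3 geometric isomers: (CH3CN/NO2 trans, CO/PPh3 trans); (CH3CN/PPh3 trans, CO/NO2 trans); (CH3CN/CO trans, NO2/PPh3 trans).

3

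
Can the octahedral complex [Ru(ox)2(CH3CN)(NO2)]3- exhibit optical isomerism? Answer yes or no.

Each ox is bidentate and must span two cis positions.
There are 2 geometric isomers: CH3CN and NO2 mutually trans; CH3CN and NO2 mutually cis (chiral).
One of these lacks any improper symmetry element and so occurs as an enantiomeric pair, giving 2 + 1 = 3 stereoisomers in total.

yes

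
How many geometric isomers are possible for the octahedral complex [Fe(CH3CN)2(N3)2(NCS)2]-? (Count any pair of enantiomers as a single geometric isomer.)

An octahedron has six vertices in three trans pairs; every non-trans pair is cis.
The distinct arrangements are (5 in all): CH3CN trans, N3 trans, NCS trans; CH3CN trans, N3 cis, NCS cis; CH3CN cis, N3 cis, NCS trans; CH3CN cis, N3 cis, NCS cis (chiral); CH3CN cis, N3 trans, NCS cis.

5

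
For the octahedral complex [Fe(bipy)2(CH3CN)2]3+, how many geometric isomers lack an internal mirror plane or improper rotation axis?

Each bipy is bidentate and must span two cis positions.
Systematic placement gives 2 geometric isomers: CH3CN trans; CH3CN cis (chiral).
One of these lacks any improper symmetry element and so occurs as an enantiomeric pair, giving 2 + 1 = 3 stereoisomers in total.

1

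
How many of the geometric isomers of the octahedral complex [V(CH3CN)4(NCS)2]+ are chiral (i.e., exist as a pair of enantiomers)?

In an octahedral complex each vertex has one trans partner and four cis neighbours.
The distinct arrangements are (2 in all): NCS trans; NCS cis.
Each arrangement has an internal mirror plane or centre of symmetry, so none is chiral.

0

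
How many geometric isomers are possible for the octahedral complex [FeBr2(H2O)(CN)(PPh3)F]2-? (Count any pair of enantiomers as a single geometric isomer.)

9

Placing the ligands in turn and identifying arrangements related by rotation or reflection leaves 9 distinct geometric isomers.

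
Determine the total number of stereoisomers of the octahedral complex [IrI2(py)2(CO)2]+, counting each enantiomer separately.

Working through the distinct placements yields 5 geometric isomers: I trans, py trans, CO trans; I cis, py cis, CO trans; I cis, py trans, CO cis; I cis, py cis, CO cis (chiral); I trans, py cis, CO cis.
One of these lacks any improper symmetry element and so occurs as an enantiomeric pair, giving 5 + 1 = 6 stereoisomers in total.

6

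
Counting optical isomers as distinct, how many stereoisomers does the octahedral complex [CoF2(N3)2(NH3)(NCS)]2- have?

8

The six octahedral sites form three mutually perpendicular trans pairs.
Systematic placement gives 6 geometric isomers: F trans, N3 trans; F trans, N3 cis; F cis, N3 cis (3 arrangements, 2 chiral); F cis, N3 trans.
Of these, 2 lack any improper symmetry element and so occur as enantiomeric pairs, giving 6 + 2 = 8 stereoisomers in total.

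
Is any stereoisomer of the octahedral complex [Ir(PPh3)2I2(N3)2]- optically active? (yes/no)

yes

An octahedron has six vertices in three trans pairs; every non-trans pair is cis.
The distinct arrangements are (5 in all): PPh3 trans, I trans, N3 trans; PPh3 cis, I trans, N3 cis; PPh3 trans, I cis, N3 cis; PPh3 cis, I cis, N3 cis (chiral); PPh3 cis, I cis, N3 trans.
One of these lacks any improper symmetry element and so occurs as an enantiomeric pair, giving 5 + 1 = 6 stereoisomers in total.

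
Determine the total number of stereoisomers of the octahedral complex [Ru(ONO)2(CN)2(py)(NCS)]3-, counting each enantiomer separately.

An octahedron has six vertices in three trans pairs; every non-trans pair is cis.
Working through the distinct placements yields 6 geometric isomers: ONO cis, CN trans; ONO trans, CN trans; ONO cis, CN cis (3 arrangements, 2 chiral); ONO trans, CN cis.
Of these, 2 lack any improper symmetry element and so occur as enantiomeric pairs, giving 6 + 2 = 8 stereoisomers in total.

8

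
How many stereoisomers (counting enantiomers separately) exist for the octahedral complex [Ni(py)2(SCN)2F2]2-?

The distinct arrangements are (5 in all): py trans, SCN trans, F trans; py cis, SCN cis, F trans; py trans, SCN cis, F cis; py cis, SCN cis, F cis (chiral); py cis, SCN trans, F cis.
One of these lacks any improper symmetry element and so occurs as an enantiomeric pair, giving 5 + 1 = 6 stereoisomers in total.

6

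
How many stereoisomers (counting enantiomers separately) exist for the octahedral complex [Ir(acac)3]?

An octahedron has six vertices in three trans pairs; every non-trans pair is cis.
Each acac is bidentate and must span two cis positions.
Only one geometric arrangement is possible; it has no improper symmetry element, so it exists as a pair of enantiomers (2 stereoisomers).

2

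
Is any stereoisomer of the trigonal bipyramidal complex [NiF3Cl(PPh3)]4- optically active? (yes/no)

no

In a trigonal bipyramid the two axial positions differ from the three equatorial ones.
Systematic placement gives 4 geometric isomers: Cl axial, PPh3 equatorial; Cl axial, PPh3 axial; Cl equatorial, PPh3 equatorial; Cl equatorial, PPh3 axial.
Each arrangement has an internal mirror plane or centre of symmetry, so none is chiral.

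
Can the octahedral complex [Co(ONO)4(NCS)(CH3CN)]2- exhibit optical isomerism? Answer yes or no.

Working through the distinct placements yields 2 geometric isomers: NCS and CH3CN mutually trans; NCS and CH3CN mutually cis.
Each arrangement has an internal mirror plane or centre of symmetry, so none is chiral.

no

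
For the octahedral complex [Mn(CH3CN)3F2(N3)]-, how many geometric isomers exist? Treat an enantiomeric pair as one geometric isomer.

The six octahedral sites form three mutually perpendicular trans pairs.
Working through the distinct placements yields 3 geometric isomers: CH3CN mer, F cis; CH3CN mer, F trans; CH3CN fac, F cis.

3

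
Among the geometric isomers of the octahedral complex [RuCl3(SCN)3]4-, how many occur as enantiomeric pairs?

0

An octahedron has six vertices in three trans pairs; every non-trans pair is cis.
There are 2 geometric isomers: Cl mer; Cl fac.
Each arrangement has an internal mirror plane or centre of symmetry, so none is chiral.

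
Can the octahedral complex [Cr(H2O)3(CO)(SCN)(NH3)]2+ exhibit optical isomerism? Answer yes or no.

The six octahedral sites form three mutually perpendicular trans pairs.
The distinct arrangements are (4 in all): H2O mer (3 arrangements); H2O fac (chiral).
One of these lacks any improper symmetry element and so occurs as an enantiomeric pair, giving 4 + 1 = 5 stereoisomers in total.

yes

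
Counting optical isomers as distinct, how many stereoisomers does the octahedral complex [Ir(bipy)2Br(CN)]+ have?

An octahedron has six vertices in three trans pairs; every non-trans pair is cis.
Each bipy is bidentate and must span two cis positions.
Working through the distinct placements yields 2 geometric isomers: Br and CN mutually trans; Br and CN mutually cis (chiral).
One of these lacks any improper symmetry element and so occurs as an enantiomeric pair, giving 2 + 1 = 3 stereoisomers in total.

3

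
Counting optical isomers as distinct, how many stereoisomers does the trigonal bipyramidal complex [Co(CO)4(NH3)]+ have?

2

The distinct arrangements are (2 in all): NH3 equatorial; NH3 axial.
Each arrangement has an internal mirror plane or centre of symmetry, so none is chiral.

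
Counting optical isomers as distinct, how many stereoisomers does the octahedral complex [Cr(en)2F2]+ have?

In an octahedral complex each vertex has one trans partner and four cis neighbours.
Each en is bidentate and must span two cis positions.
Working through the distinct placements yields 2 geometric isomers: F trans; F cis (chiral).
One of these lacks any improper symmetry element and so occurs as an enantiomeric pair, giving 2 + 1 = 3 stereoisomers in total.

3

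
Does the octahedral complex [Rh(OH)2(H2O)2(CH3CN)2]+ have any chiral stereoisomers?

Systematic placement gives 5 geometric isomers: OH trans, H2O trans, CH3CN trans; OH cis, H2O cis, CH3CN trans; OH trans, H2O cis, CH3CN cis; OH cis, H2O cis, CH3CN cis (chiral); OH cis, H2O trans, CH3CN cis.
One of these lacks any improper symmetry element and so occurs as an enantiomeric pair, giving 5 + 1 = 6 stereoisomers in total.

yes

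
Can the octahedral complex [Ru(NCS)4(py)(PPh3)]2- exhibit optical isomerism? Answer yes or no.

In an octahedral complex each vertex has one trans partner and four cis neighbours.
Systematic placement gives 2 geometric isomers: py and PPh3 mutually trans; py and PPh3 mutually cis.
Each arrangement has an internal mirror plane or centre of symmetry, so none is chiral.

no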